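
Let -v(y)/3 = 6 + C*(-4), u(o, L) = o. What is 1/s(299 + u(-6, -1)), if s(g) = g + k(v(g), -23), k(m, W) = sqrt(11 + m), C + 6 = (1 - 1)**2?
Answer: 293/85928 - I*sqrt(79)/85928 ≈ 0.0034098 - 0.00010344*I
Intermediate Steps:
C = -6 (C = -6 + (1 - 1)**2 = -6 + 0**2 = -6 + 0 = -6)
v(y) = -90 (v(y) = -3*(6 - 6*(-4)) = -3*(6 + 24) = -3*30 = -90)
s(g) = g + I*sqrt(79) (s(g) = g + sqrt(11 - 90) = g + sqrt(-79) = g + I*sqrt(79))
1/s(299 + u(-6, -1)) = 1/((299 - 6) + I*sqrt(79)) = 1/(293 + I*sqrt(79))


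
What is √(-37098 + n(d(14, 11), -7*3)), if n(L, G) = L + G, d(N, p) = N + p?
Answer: I*√37094 ≈ 192.6*I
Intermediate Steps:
n(L, G) = G + L
√(-37098 + n(d(14, 11), -7*3)) = √(-37098 + (-7*3 + (14 + 11))) = √(-37098 + (-21 + 25)) = √(-37098 + 4) = √(-37094) = I*√37094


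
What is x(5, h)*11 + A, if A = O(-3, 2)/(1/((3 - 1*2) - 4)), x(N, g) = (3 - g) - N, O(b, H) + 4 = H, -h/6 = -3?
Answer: -214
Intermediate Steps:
h = 18 (h = -6*(-3) = 18)
O(b, H) = -4 + H
x(N, g) = 3 - N - g
A = 6 (A = (-4 + 2)/(1/((3 - 1*2) - 4)) = -2/(1/((3 - 2) - 4)) = -2/(1/(1 - 4)) = -2/(1/(-3)) = -2/(-⅓) = -2*(-3) = 6)
x(5, h)*11 + A = (3 - 1*5 - 1*18)*11 + 6 = (3 - 5 - 18)*11 + 6 = -20*11 + 6 = -220 + 6 = -214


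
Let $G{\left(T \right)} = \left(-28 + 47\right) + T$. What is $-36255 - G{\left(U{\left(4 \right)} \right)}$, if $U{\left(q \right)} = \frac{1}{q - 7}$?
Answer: $- \frac{108821}{3} \approx -36274.0$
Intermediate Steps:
$U{\left(q \right)} = \frac{1}{-7 + q}$
$G{\left(T \right)} = 19 + T$
$-36255 - G{\left(U{\left(4 \right)} \right)} = -36255 - \left(19 + \frac{1}{-7 + 4}\right) = -36255 - \left(19 + \frac{1}{-3}\right) = -36255 - \left(19 - \frac{1}{3}\right) = -36255 - \frac{56}{3} = - \frac{108821}{3}$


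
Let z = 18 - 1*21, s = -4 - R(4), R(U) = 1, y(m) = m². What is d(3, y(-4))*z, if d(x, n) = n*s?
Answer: 240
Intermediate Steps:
s = -5 (s = -4 - 1*1 = -4 - 1 = -5)
d(x, n) = -5*n (d(x, n) = n*(-5) = -5*n)
z = -3 (z = 18 - 21 = -3)
d(3, y(-4))*z = -5*(-4)²*(-3) = -5*16*(-3) = -80*(-3) = 240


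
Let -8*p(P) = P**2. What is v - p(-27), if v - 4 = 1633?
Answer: 13825/8 ≈ 1728.1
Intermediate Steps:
v = 1637 (v = 4 + 1633 = 1637)
p(P) = -P**2/8
v - p(-27) = 1637 - (-1)*(-27)**2/8 = 1637 - (-1)*729/8 = 1637 - 1*(-729/8) = 1637 + 729/8 = 13825/8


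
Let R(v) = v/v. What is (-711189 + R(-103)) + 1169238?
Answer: 458050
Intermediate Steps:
R(v) = 1
(-711189 + R(-103)) + 1169238 = (-711189 + 1) + 1169238 = -711188 + 1169238 = 458050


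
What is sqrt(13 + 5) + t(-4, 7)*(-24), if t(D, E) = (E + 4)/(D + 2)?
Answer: 132 + 3*sqrt(2) ≈ 136.24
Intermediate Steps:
t(D, E) = (4 + E)/(2 + D)
sqrt(13 + 5) + t(-4, 7)*(-24) = sqrt(13 + 5) + ((4 + 7)/(2 - 4))*(-24) = sqrt(18) + (11/(-2))*(-24) = 3*sqrt(2) - 1/2*11*(-24) = 3*sqrt(2) - 11/2*(-24) = 3*sqrt(2) + 132 = 132 + 3*sqrt(2)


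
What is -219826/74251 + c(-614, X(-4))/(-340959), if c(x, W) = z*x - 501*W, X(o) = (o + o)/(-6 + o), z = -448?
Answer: -476731322026/126582733545 ≈ -3.7662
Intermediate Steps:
X(o) = 2*o/(-6 + o) (X(o) = (2*o)/(-6 + o) = 2*o/(-6 + o))
c(x, W) = -501*W - 448*x (c(x, W) = -448*x - 501*W = -501*W - 448*x)
-219826/74251 + c(-614, X(-4))/(-340959) = -219826/74251 + (-1002*(-4)/(-6 - 4) - 448*(-614))/(-340959) = -219826*1/74251 + (-1002*(-4)/(-10) + 275072)*(-1/340959) = -219826/74251 + (-1002*(-4)*(-1)/10 + 275072)*(-1/340959) = -219826/74251 + (-501*⅘ + 275072)*(-1/340959) = -219826/74251 + (-2004/5 + 275072)*(-1/340959) = -219826/74251 + (1373356/5)*(-1/340959) = -219826/74251 - 1373356/1704795 = -476731322026/126582733545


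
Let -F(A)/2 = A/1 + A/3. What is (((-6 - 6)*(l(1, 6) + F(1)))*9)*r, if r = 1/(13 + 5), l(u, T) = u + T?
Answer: -26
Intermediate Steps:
l(u, T) = T + u
F(A) = -8*A/3 (F(A) = -2*(A/1 + A/3) = -2*(A*1 + A*(⅓)) = -2*(A + A/3) = -8*A/3)
r = 1/18 ≈ 0.055556
(((-6 - 6)*(l(1, 6) + F(1)))*9)*r = (((-6 - 6)*((6 + 1) - 8/3*1))*9)*(1/18) = (-12*(7 - 8/3)*9)*(1/18) = (-12*13/3*9)*(1/18) = -52*9*(1/18) = -468*1/18 = -26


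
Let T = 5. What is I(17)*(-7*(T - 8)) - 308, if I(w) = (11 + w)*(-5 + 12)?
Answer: 3808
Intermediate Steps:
I(w) = 77 + 7*w (I(w) = (11 + w)*7 = 77 + 7*w)
I(17)*(-7*(T - 8)) - 308 = (77 + 7*17)*(-7*(5 - 8)) - 308 = (77 + 119)*(-7*(-3)) - 308 = 196*21 - 308 = 4116 - 308 = 3808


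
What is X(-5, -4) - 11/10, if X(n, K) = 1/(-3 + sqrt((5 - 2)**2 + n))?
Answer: -21/10 ≈ -2.1000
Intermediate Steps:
X(n, K) = 1/(-3 + sqrt(9 + n)) (X(n, K) = 1/(-3 + sqrt(3**2 + n)) = 1/(-3 + sqrt(9 + n)))
X(-5, -4) - 11/10 = 1/(-3 + sqrt(9 - 5)) - 11/10 = 1/(-3 + sqrt(4)) + (1/10)*(-11) = 1/(-3 + 2) - 11/10 = 1/(-1) - 11/10 = -1 - 11/10 = -21/10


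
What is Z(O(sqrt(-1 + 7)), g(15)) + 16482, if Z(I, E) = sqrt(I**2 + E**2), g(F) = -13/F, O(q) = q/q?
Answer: 16482 + sqrt(394)/15 ≈ 16483.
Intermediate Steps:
O(q) = 1
Z(I, E) = sqrt(E**2 + I**2)
Z(O(sqrt(-1 + 7)), g(15)) + 16482 = sqrt((-13/15)**2 + 1**2) + 16482 = sqrt((-13*1/15)**2 + 1) + 16482 = sqrt((-13/15)**2 + 1) + 16482 = sqrt(169/225 + 1) + 16482 = sqrt(394/225) + 16482 = sqrt(394)/15 + 16482 = 16482 + sqrt(394)/15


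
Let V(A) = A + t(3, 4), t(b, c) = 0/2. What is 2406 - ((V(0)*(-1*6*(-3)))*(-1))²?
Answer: 2406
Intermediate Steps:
t(b, c) = 0 (t(b, c) = 0*(½) = 0)
V(A) = A (V(A) = A + 0 = A)
2406 - ((V(0)*(-1*6*(-3)))*(-1))² = 2406 - ((0*(-1*6*(-3)))*(-1))² = 2406 - ((0*(-6*(-3)))*(-1))² = 2406 - ((0*18)*(-1))² = 2406 - (0*(-1))² = 2406 - 1*0² = 2406 - 1*0 = 2406 + 0 = 2406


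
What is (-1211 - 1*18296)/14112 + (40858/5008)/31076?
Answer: -23713052095/17158054032 ≈ -1.3820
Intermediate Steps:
(-1211 - 1*18296)/14112 + (40858/5008)/31076 = (-1211 - 18296)*(1/14112) + (40858*(1/5008))*(1/31076) = -19507*1/14112 + (20429/2504)*(1/31076) = -19507/14112 + 20429/77814304 = -23713052095/17158054032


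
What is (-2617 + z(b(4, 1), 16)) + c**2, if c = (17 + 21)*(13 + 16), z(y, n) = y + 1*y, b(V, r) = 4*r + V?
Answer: 1211803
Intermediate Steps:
b(V, r) = V + 4*r
z(y, n) = 2*y (z(y, n) = y + y = 2*y)
c = 1102 (c = 38*29 = 1102)
(-2617 + z(b(4, 1), 16)) + c**2 = (-2617 + 2*(4 + 4*1)) + 1102**2 = (-2617 + 2*(4 + 4)) + 1214404 = (-2617 + 2*8) + 1214404 = (-2617 + 16) + 1214404 = -2601 + 1214404 = 1211803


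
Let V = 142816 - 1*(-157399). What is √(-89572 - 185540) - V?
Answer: -300215 + 6*I*√7642 ≈ -3.0022e+5 + 524.51*I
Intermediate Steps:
V = 300215 (V = 142816 + 157399 = 300215)
√(-89572 - 185540) - V = √(-89572 - 185540) - 1*300215 = √(-275112) - 300215 = 6*I*√7642 - 300215 = -300215 + 6*I*√7642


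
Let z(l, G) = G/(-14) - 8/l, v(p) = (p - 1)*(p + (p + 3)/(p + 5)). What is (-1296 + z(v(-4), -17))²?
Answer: 205469104369/122500 ≈ 1.6773e+6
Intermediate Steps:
v(p) = (-1 + p)*(p + (3 + p)/(5 + p))
z(l, G) = -8/l - G/14 (z(l, G) = G*(-1/14) - 8/l = -G/14 - 8/l = -8/l - G/14)
(-1296 + z(v(-4), -17))² = (-1296 + (-8*(5 - 4)/(-3 + (-4)³ - 3*(-4) + 5*(-4)²) - 1/14*(-17)))² = (-1296 + (-8/(-3 - 64 + 12 + 5*16) + 17/14))² = (-1296 + (-8/(-3 - 64 + 12 + 80) + 17/14))² = (-1296 + (-8/(1*25) + 17/14))² = (-1296 + (-8/25 + 17/14))² = (-1296 + 313/350)² = (-453287/350)² = 205469104369/122500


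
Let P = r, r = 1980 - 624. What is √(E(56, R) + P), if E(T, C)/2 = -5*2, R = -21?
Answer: 2*√334 ≈ 36.551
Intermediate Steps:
r = 1356
E(T, C) = -20 (E(T, C) = 2*(-5*2) = 2*(-10) = -20)
P = 1356
√(E(56, R) + P) = √(-20 + 1356) = √1336 = 2*√334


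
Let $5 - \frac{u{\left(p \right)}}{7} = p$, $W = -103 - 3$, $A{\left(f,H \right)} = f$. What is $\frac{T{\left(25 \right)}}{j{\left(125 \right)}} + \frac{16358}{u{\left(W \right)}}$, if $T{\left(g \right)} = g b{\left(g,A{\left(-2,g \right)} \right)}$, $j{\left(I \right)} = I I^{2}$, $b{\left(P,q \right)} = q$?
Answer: $\frac{1277967196}{60703125} \approx 21.053$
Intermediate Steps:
$j{\left(I \right)} = I^{3}$
$W = -106$
$u{\left(p \right)} = 35 - 7 p$
$T{\left(g \right)} = - 2 g$ ($T{\left(g \right)} = g \left(-2\right) = - 2 g$)
$\frac{T{\left(25 \right)}}{j{\left(125 \right)}} + \frac{16358}{u{\left(W \right)}} = \frac{\left(-2\right) 25}{125^{3}} + \frac{16358}{35 - -742} = - \frac{50}{1953125} + \frac{16358}{35 + 742} = \left(-50\right) \frac{1}{1953125} + \frac{16358}{777} = - \frac{2}{78125} + 16358 \cdot \frac{1}{777} = - \frac{2}{78125} + \frac{16358}{777} = \frac{1277967196}{60703125}$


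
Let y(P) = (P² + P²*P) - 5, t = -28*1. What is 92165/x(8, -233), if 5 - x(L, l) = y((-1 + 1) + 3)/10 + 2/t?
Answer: 3225775/69 ≈ 46750.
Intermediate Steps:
t = -28
y(P) = -5 + P² + P³ (y(P) = (P² + P³) - 5 = -5 + P² + P³)
x(L, l) = 69/35 (x(L, l) = 5 - ((-5 + ((-1 + 1) + 3)² + ((-1 + 1) + 3)³)/10 + 2/(-28)) = 5 - ((-5 + (0 + 3)² + (0 + 3)³)*(⅒) + 2*(-1/28)) = 5 - ((-5 + 3² + 3³)*(⅒) - 1/14) = 5 - ((-5 + 9 + 27)*(⅒) - 1/14) = 5 - (31*(⅒) - 1/14) = 5 - (31/10 - 1/14) = 5 - 1*106/35 = 5 - 106/35 = 69/35)
92165/x(8, -233) = 92165/(69/35) = 92165*(35/69) = 3225775/69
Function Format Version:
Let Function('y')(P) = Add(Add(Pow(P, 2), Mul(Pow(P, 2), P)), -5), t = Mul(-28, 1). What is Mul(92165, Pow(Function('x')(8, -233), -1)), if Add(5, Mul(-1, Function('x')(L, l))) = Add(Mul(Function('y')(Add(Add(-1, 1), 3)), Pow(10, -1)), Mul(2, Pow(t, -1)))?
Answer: Rational(3225775, 69) ≈ 46750.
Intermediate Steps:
t = -28
Function('y')(P) = Add(-5, Pow(P, 2), Pow(P, 3)) (Function('y')(P) = Add(Add(Pow(P, 2), Pow(P, 3)), -5) = Add(-5, Pow(P, 2), Pow(P, 3)))
Function('x')(L, l) = Rational(69, 35) (Function('x')(L, l) = Add(5, Mul(-1, Add(Mul(Add(-5, Pow(Add(Add(-1, 1), 3), 2), Pow(Add(Add(-1, 1), 3), 3)), Pow(10, -1)), Mul(2, Pow(-28, -1))))) = Add(5, Mul(-1, Add(Mul(Add(-5, Pow(Add(0, 3), 2), Pow(Add(0, 3), 3)), Rational(1, 10)), Mul(2, Rational(-1, 28))))) = Add(5, Mul(-1, Add(Mul(Add(-5, Pow(3, 2), Pow(3, 3)), Rational(1, 10)), Rational(-1, 14)))) = Add(5, Mul(-1, Add(Mul(Add(-5, 9, 27), Rational(1, 10)), Rational(-1, 14)))) = Add(5, Mul(-1, Add(Mul(31, Rational(1, 10)), Rational(-1, 14)))) = Add(5, Mul(-1, Add(Rational(31, 10), Rational(-1, 14)))) = Add(5, Mul(-1, Rational(106, 35))) = Add(5, Rational(-106, 35)) = Rational(69, 35))
Mul(92165, Pow(Function('x')(8, -233), -1)) = Mul(92165, Pow(Rational(69, 35), -1)) = Mul(92165, Rational(35, 69)) = Rational(3225775, 69)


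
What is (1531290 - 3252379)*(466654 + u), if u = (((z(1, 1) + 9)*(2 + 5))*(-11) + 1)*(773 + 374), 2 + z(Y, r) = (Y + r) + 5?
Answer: 1322940876185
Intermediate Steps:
z(Y, r) = 3 + Y + r (z(Y, r) = -2 + ((Y + r) + 5) = -2 + (5 + Y + r) = 3 + Y + r)
u = -1235319 (u = ((((3 + 1 + 1) + 9)*(2 + 5))*(-11) + 1)*(773 + 374) = (((5 + 9)*7)*(-11) + 1)*1147 = ((14*7)*(-11) + 1)*1147 = (98*(-11) + 1)*1147 = (-1078 + 1)*1147 = -1077*1147 = -1235319)
(1531290 - 3252379)*(466654 + u) = (1531290 - 3252379)*(466654 - 1235319) = -1721089*(-768665) = 1322940876185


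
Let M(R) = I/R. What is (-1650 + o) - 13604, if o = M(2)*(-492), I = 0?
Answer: -15254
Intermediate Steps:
M(R) = 0 (M(R) = 0/R = 0)
o = 0 (o = 0*(-492) = 0)
(-1650 + o) - 13604 = (-1650 + 0) - 13604 = -1650 - 13604 = -15254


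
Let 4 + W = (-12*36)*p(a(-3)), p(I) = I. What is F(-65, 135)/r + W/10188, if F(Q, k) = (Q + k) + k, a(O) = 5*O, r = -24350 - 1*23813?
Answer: 77453762/122671161 ≈ 0.63139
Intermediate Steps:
r = -48163 (r = -24350 - 23813 = -48163)
W = 6476 (W = -4 + (-12*36)*(5*(-3)) = -4 - 432*(-15) = -4 + 6480 = 6476)
F(Q, k) = Q + 2*k
F(-65, 135)/r + W/10188 = (-65 + 2*135)/(-48163) + 6476/10188 = (-65 + 270)*(-1/48163) + 6476*(1/10188) = 205*(-1/48163) + 1619/2547 = -205/48163 + 1619/2547 = 77453762/122671161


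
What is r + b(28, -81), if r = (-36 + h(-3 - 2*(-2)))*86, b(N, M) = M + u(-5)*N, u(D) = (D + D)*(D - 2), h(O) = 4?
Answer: -873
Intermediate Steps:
u(D) = 2*D*(-2 + D) (u(D) = (2*D)*(-2 + D) = 2*D*(-2 + D))
b(N, M) = M + 70*N (b(N, M) = M + (2*(-5)*(-2 - 5))*N = M + (2*(-5)*(-7))*N = M + 70*N)
r = -2752 (r = (-36 + 4)*86 = -32*86 = -2752)
r + b(28, -81) = -2752 + (-81 + 70*28) = -2752 + (-81 + 1960) = -2752 + 1879 = -873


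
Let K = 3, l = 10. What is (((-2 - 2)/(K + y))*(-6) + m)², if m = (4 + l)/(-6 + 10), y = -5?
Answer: 289/4 ≈ 72.250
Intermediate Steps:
m = 7/2 (m = (4 + 10)/(-6 + 10) = 14/4 = 14*(¼) = 7/2 ≈ 3.5000)
(((-2 - 2)/(K + y))*(-6) + m)² = (((-2 - 2)/(3 - 5))*(-6) + 7/2)² = (-4/(-2)*(-6) + 7/2)² = (-4*(-½)*(-6) + 7/2)² = (2*(-6) + 7/2)² = (-12 + 7/2)² = (-17/2)² = 289/4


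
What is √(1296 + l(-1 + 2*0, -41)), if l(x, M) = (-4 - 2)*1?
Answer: √1290 ≈ 35.917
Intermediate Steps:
l(x, M) = -6 (l(x, M) = -6*1 = -6)
√(1296 + l(-1 + 2*0, -41)) = √(1296 - 6) = √1290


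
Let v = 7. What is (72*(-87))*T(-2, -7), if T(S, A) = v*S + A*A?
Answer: -219240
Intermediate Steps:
T(S, A) = A² + 7*S (T(S, A) = 7*S + A*A = 7*S + A² = A² + 7*S)
(72*(-87))*T(-2, -7) = (72*(-87))*((-7)² + 7*(-2)) = -6264*(49 - 14) = -6264*35 = -219240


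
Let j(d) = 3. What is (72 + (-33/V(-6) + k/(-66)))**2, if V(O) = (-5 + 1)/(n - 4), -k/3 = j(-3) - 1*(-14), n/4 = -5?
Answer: 7590025/484 ≈ 15682.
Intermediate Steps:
n = -20 (n = 4*(-5) = -20)
k = -51 (k = -3*(3 - 1*(-14)) = -3*(3 + 14) = -3*17 = -51)
V(O) = 1/6 (V(O) = (-5 + 1)/(-20 - 4) = -4/(-24) = -4*(-1/24) = 1/6)
(72 + (-33/V(-6) + k/(-66)))**2 = (72 + (-33/1/6 - 51/(-66)))**2 = (72 + (-33*6 - 51*(-1/66)))**2 = (72 + (-198 + 17/22))**2 = (72 - 4339/22)**2 = (-2755/22)**2 = 7590025/484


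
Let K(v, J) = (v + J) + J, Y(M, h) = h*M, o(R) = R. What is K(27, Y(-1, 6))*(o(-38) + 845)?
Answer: 12105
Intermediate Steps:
Y(M, h) = M*h
K(v, J) = v + 2*J (K(v, J) = (J + v) + J = v + 2*J)
K(27, Y(-1, 6))*(o(-38) + 845) = (27 + 2*(-1*6))*(-38 + 845) = (27 + 2*(-6))*807 = (27 - 12)*807 = 15*807 = 12105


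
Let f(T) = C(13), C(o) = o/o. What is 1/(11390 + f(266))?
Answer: 1/11391 ≈ 8.7789e-5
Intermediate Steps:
C(o) = 1
f(T) = 1
1/(11390 + f(266)) = 1/(11390 + 1) = 1/11391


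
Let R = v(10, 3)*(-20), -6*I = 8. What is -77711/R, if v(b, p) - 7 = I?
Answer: 233133/340 ≈ 685.69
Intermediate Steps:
I = -4/3 (I = -1/6*8 = -4/3 ≈ -1.3333)
v(b, p) = 17/3 (v(b, p) = 7 - 4/3 = 17/3)
R = -340/3 (R = (17/3)*(-20) = -340/3 ≈ -113.33)
-77711/R = -77711/(-340/3) = -77711*(-3/340) = 233133/340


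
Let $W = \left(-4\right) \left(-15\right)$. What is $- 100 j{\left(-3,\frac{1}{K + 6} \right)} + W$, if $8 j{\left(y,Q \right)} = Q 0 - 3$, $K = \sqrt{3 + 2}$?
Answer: $\frac{195}{2} \approx 97.5$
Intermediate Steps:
$W = 60$
$K = \sqrt{5} \approx 2.2361$
$j{\left(y,Q \right)} = - \frac{3}{8}$ ($j{\left(y,Q \right)} = \frac{Q 0 - 3}{8} = \frac{0 - 3}{8} = \frac{1}{8} \left(-3\right) = - \frac{3}{8}$)
$- 100 j{\left(-3,\frac{1}{K + 6} \right)} + W = \left(-100\right) \left(- \frac{3}{8}\right) + 60 = \frac{75}{2} + 60 = \frac{195}{2}$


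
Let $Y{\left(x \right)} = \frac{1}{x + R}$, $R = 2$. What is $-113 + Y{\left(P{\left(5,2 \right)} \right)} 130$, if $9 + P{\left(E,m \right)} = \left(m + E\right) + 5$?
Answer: $-87$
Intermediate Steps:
$P{\left(E,m \right)} = -4 + E + m$ ($P{\left(E,m \right)} = -9 + \left(\left(m + E\right) + 5\right) = -9 + \left(\left(E + m\right) + 5\right) = -9 + \left(5 + E + m\right) = -4 + E + m$)
$Y{\left(x \right)} = \frac{1}{2 + x}$ ($Y{\left(x \right)} = \frac{1}{x + 2} = \frac{1}{2 + x}$)
$-113 + Y{\left(P{\left(5,2 \right)} \right)} 130 = -113 + \frac{1}{2 + \left(-4 + 5 + 2\right)} 130 = -113 + \frac{1}{2 + 3} \cdot 130 = -113 + \frac{1}{5} \cdot 130 = -113 + 26 = -87$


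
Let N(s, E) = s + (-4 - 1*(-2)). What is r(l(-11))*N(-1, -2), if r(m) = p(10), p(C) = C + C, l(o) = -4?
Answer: -60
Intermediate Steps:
p(C) = 2*C
N(s, E) = -2 + s (N(s, E) = s + (-4 + 2) = s - 2 = -2 + s)
r(m) = 20 (r(m) = 2*10 = 20)
r(l(-11))*N(-1, -2) = 20*(-2 - 1) = 20*(-3) = -60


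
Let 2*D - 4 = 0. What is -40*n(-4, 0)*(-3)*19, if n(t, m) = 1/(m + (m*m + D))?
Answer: 1140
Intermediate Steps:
D = 2 (D = 2 + (½)*0 = 2 + 0 = 2)
n(t, m) = 1/(2 + m + m²) (n(t, m) = 1/(m + (m*m + 2)) = 1/(m + (m² + 2)) = 1/(m + (2 + m²)) = 1/(2 + m + m²))
-40*n(-4, 0)*(-3)*19 = -40*(-3)/(2 + 0 + 0²)*19 = -40*(-3)/(2 + 0 + 0)*19 = -40*(-3)/2*19 = -20*(-3)*19 = -40*(-3/2)*19 = 60*19 = 1140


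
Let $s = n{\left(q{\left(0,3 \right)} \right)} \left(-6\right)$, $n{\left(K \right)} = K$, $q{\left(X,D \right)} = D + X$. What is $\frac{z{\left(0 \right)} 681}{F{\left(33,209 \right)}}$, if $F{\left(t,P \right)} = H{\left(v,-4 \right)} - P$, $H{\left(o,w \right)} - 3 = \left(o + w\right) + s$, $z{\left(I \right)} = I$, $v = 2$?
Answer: $0$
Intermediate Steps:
$s = -18$ ($s = \left(3 + 0\right) \left(-6\right) = 3 \left(-6\right) = -18$)
$H{\left(o,w \right)} = -15 + o + w$ ($H{\left(o,w \right)} = 3 - \left(18 - o - w\right) = 3 + \left(-18 + o + w\right) = -15 + o + w$)
$F{\left(t,P \right)} = -17 - P$ ($F{\left(t,P \right)} = \left(-15 + 2 - 4\right) - P = -17 - P$)
$\frac{z{\left(0 \right)} 681}{F{\left(33,209 \right)}} = \frac{0 \cdot 681}{-17 - 209} = \frac{0}{-17 - 209} = \frac{0}{-226} = 0 \left(- \frac{1}{226}\right) = 0$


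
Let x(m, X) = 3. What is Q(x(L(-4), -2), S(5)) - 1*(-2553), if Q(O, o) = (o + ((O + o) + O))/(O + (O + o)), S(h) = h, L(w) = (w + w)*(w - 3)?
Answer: 28099/11 ≈ 2554.5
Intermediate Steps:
L(w) = 2*w*(-3 + w) (L(w) = (2*w)*(-3 + w) = 2*w*(-3 + w))
Q(O, o) = (2*O + 2*o)/(o + 2*O) (Q(O, o) = (o + (o + 2*O))/(o + 2*O) = (2*O + 2*o)/(o + 2*O))
Q(x(L(-4), -2), S(5)) - 1*(-2553) = 2*(3 + 5)/(5 + 2*3) - 1*(-2553) = 2*8/(5 + 6) + 2553 = 2*8/11 + 2553 = 2*(1/11)*8 + 2553 = 16/11 + 2553 = 28099/11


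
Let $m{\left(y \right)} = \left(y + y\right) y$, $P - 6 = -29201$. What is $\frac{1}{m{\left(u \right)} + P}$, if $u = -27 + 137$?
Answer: $- \frac{1}{4995} \approx -0.0002002$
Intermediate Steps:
$P = -29195$ ($P = 6 - 29201 = -29195$)
$u = 110$
$m{\left(y \right)} = 2 y^{2}$ ($m{\left(y \right)} = 2 y y = 2 y^{2}$)
$\frac{1}{m{\left(u \right)} + P} = \frac{1}{2 \cdot 110^{2} - 29195} = \frac{1}{2 \cdot 12100 - 29195} = \frac{1}{24200 - 29195} = \frac{1}{-4995} = - \frac{1}{4995}$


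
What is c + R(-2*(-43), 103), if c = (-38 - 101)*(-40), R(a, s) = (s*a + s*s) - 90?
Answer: 24937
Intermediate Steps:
R(a, s) = -90 + s**2 + a*s (R(a, s) = (a*s + s**2) - 90 = (s**2 + a*s) - 90 = -90 + s**2 + a*s)
c = 5560 (c = -139*(-40) = 5560)
c + R(-2*(-43), 103) = 5560 + (-90 + 103**2 - 2*(-43)*103) = 5560 + (-90 + 10609 + 86*103) = 5560 + (-90 + 10609 + 8858) = 5560 + 19377 = 24937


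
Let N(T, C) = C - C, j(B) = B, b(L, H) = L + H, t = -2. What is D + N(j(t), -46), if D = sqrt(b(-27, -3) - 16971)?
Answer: 3*I*sqrt(1889) ≈ 130.39*I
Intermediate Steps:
b(L, H) = H + L
N(T, C) = 0
D = 3*I*sqrt(1889) (D = sqrt((-3 - 27) - 16971) = sqrt(-30 - 16971) = sqrt(-17001) = 3*I*sqrt(1889) ≈ 130.39*I)
D + N(j(t), -46) = 3*I*sqrt(1889) + 0 = 3*I*sqrt(1889)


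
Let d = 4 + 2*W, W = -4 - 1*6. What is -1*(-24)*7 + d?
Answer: 152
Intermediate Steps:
W = -10 (W = -4 - 6 = -10)
d = -16 (d = 4 + 2*(-10) = 4 - 20 = -16)
-1*(-24)*7 + d = -1*(-24)*7 - 16 = 24*7 - 16 = 168 - 16 = 152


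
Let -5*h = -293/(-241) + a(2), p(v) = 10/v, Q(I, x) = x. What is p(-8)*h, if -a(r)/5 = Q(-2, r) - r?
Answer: 293/964 ≈ 0.30394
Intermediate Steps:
a(r) = 0 (a(r) = -5*(r - r) = -5*0 = 0)
h = -293/1205 (h = -(-293/(-241) + 0)/5 = -(-293*(-1/241) + 0)/5 = -(293/241 + 0)/5 = -1/5*293/241 = -293/1205 ≈ -0.24315)
p(-8)*h = (10/(-8))*(-293/1205) = (10*(-1/8))*(-293/1205) = -5/4*(-293/1205) = 293/964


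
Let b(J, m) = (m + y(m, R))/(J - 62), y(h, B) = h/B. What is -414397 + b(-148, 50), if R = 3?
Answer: -26107031/63 ≈ -4.1440e+5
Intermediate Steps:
b(J, m) = 4*m/(3*(-62 + J)) (b(J, m) = (m + m/3)/(J - 62) = (m + m*(1/3))/(-62 + J) = (m + m/3)/(-62 + J) = (4*m/3)/(-62 + J) = 4*m/(3*(-62 + J)))
-414397 + b(-148, 50) = -414397 + (4/3)*50/(-62 - 148) = -414397 + (4/3)*50/(-210) = -414397 + (4/3)*50*(-1/210) = -414397 - 20/63 = -26107031/63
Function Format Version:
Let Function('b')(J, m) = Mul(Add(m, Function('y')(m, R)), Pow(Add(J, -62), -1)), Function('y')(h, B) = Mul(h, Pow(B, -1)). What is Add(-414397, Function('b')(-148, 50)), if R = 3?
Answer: Rational(-26107031, 63) ≈ -4.1440e+5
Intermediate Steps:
Function('b')(J, m) = Mul(Rational(4, 3), m, Pow(Add(-62, J), -1)) (Function('b')(J, m) = Mul(Add(m, Mul(m, Pow(3, -1))), Pow(Add(J, -62), -1)) = Mul(Add(m, Mul(m, Rational(1, 3))), Pow(Add(-62, J), -1)) = Mul(Add(m, Mul(Rational(1, 3), m)), Pow(Add(-62, J), -1)) = Mul(Mul(Rational(4, 3), m), Pow(Add(-62, J), -1)) = Mul(Rational(4, 3), m, Pow(Add(-62, J), -1)))
Add(-414397, Function('b')(-148, 50)) = Add(-414397, Mul(Rational(4, 3), 50, Pow(Add(-62, -148), -1))) = Add(-414397, Mul(Rational(4, 3), 50, Pow(-210, -1))) = Add(-414397, Mul(Rational(4, 3), 50, Rational(-1, 210))) = Add(-414397, Rational(-20, 63)) = Rational(-26107031, 63)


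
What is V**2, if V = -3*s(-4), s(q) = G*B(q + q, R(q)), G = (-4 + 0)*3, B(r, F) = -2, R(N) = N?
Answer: 5184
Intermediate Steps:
G = -12 (G = -4*3 = -12)
s(q) = 24 (s(q) = -12*(-2) = 24)
V = -72 (V = -3*24 = -72)
V**2 = (-72)**2 = 5184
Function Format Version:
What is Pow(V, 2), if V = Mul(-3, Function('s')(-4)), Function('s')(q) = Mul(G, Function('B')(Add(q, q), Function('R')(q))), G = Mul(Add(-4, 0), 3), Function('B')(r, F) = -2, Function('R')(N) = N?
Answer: 5184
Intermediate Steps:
G = -12 (G = Mul(-4, 3) = -12)
Function('s')(q) = 24 (Function('s')(q) = Mul(-12, -2) = 24)
V = -72 (V = Mul(-3, 24) = -72)
Pow(V, 2) = Pow(-72, 2) = 5184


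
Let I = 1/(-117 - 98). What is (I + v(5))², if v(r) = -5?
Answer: 1157776/46225 ≈ 25.047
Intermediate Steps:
I = -1/215 (I = 1/(-215) = -1/215 ≈ -0.0046512)
(I + v(5))² = (-1/215 - 5)² = (-1076/215)² = 1157776/46225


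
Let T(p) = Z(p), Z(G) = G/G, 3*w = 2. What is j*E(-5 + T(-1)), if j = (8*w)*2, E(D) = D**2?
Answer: 512/3 ≈ 170.67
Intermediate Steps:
w = 2/3 (w = (1/3)*2 = 2/3 ≈ 0.66667)
Z(G) = 1
T(p) = 1
j = 32/3 (j = (8*(2/3))*2 = (16/3)*2 = 32/3 ≈ 10.667)
j*E(-5 + T(-1)) = 32*(-5 + 1)**2/3 = (32/3)*(-4)**2 = (32/3)*16 = 512/3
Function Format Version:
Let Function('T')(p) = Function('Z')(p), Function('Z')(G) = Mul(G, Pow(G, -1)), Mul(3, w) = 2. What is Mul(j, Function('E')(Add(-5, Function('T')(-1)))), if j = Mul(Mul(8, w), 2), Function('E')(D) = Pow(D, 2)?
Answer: Rational(512, 3) ≈ 170.67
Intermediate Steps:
w = Rational(2, 3) (w = Mul(Rational(1, 3), 2) = Rational(2, 3) ≈ 0.66667)
Function('Z')(G) = 1
Function('T')(p) = 1
j = Rational(32, 3) (j = Mul(Mul(8, Rational(2, 3)), 2) = Mul(Rational(16, 3), 2) = Rational(32, 3) ≈ 10.667)
Mul(j, Function('E')(Add(-5, Function('T')(-1)))) = Mul(Rational(32, 3), Pow(Add(-5, 1), 2)) = Mul(Rational(32, 3), Pow(-4, 2)) = Mul(Rational(32, 3), 16) = Rational(512, 3)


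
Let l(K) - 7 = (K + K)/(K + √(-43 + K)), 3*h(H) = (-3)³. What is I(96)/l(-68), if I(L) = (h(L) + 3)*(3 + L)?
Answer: -8393814/126661 + 26928*I*√111/126661 ≈ -66.27 + 2.2399*I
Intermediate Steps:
h(H) = -9 (h(H) = (⅓)*(-3)³ = (⅓)*(-27) = -9)
l(K) = 7 + 2*K/(K + √(-43 + K)) (l(K) = 7 + (K + K)/(K + √(-43 + K)) = 7 + (2*K)/(K + √(-43 + K)) = 7 + 2*K/(K + √(-43 + K)))
I(L) = -18 - 6*L (I(L) = (-9 + 3)*(3 + L) = -6*(3 + L) = -18 - 6*L)
I(96)/l(-68) = (-18 - 6*96)/(((7*√(-43 - 68) + 9*(-68))/(-68 + √(-43 - 68)))) = (-18 - 576)/(((7*√(-111) - 612)/(-68 + √(-111)))) = -594*(-68 + I*√111)/(7*(I*√111) - 612) = -594*(-68 + I*√111)/(7*I*√111 - 612) = -594*(-68 + I*√111)/(-612 + 7*I*√111)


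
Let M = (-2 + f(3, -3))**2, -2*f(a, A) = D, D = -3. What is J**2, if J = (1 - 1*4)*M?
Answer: 9/16 ≈ 0.56250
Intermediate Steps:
f(a, A) = 3/2 (f(a, A) = -1/2*(-3) = 3/2)
M = 1/4 (M = (-2 + 3/2)**2 = (-1/2)**2 = 1/4 ≈ 0.25000)
J = -3/4 (J = (1 - 1*4)*(1/4) = (1 - 4)*(1/4) = -3*1/4 = -3/4 ≈ -0.75000)
J**2 = (-3/4)**2 = 9/16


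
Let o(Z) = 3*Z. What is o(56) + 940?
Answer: 1108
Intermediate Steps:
o(56) + 940 = 3*56 + 940 = 168 + 940 = 1108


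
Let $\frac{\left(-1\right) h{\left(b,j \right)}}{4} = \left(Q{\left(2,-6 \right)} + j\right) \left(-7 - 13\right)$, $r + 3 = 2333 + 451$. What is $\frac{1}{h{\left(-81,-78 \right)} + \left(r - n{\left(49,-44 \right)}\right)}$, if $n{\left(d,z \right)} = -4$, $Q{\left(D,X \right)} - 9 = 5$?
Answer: $- \frac{1}{2335} \approx -0.00042827$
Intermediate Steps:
$Q{\left(D,X \right)} = 14$ ($Q{\left(D,X \right)} = 9 + 5 = 14$)
$r = 2781$ ($r = -3 + \left(2333 + 451\right) = -3 + 2784 = 2781$)
$h{\left(b,j \right)} = 1120 + 80 j$ ($h{\left(b,j \right)} = - 4 \left(14 + j\right) \left(-7 - 13\right) = - 4 \left(14 + j\right) \left(-20\right) = - 4 \left(-280 - 20 j\right) = 1120 + 80 j$)
$\frac{1}{h{\left(-81,-78 \right)} + \left(r - n{\left(49,-44 \right)}\right)} = \frac{1}{\left(1120 + 80 \left(-78\right)\right) + \left(2781 - -4\right)} = \frac{1}{\left(1120 - 6240\right) + \left(2781 + 4\right)} = \frac{1}{-5120 + 2785} = \frac{1}{-2335} = - \frac{1}{2335}$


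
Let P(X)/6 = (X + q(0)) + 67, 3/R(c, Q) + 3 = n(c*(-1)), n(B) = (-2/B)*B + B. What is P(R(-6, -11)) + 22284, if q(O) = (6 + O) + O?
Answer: 22740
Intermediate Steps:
q(O) = 6 + 2*O
n(B) = -2 + B
R(c, Q) = 3/(-5 - c) (R(c, Q) = 3/(-3 + (-2 + c*(-1))) = 3/(-3 + (-2 - c)) = 3/(-5 - c))
P(X) = 438 + 6*X (P(X) = 6*((X + (6 + 2*0)) + 67) = 6*((X + (6 + 0)) + 67) = 6*((X + 6) + 67) = 6*((6 + X) + 67) = 6*(73 + X) = 438 + 6*X)
P(R(-6, -11)) + 22284 = (438 + 6*(-3/(5 - 6))) + 22284 = (438 + 6*(-3/(-1))) + 22284 = (438 + 6*(-3*(-1))) + 22284 = (438 + 6*3) + 22284 = (438 + 18) + 22284 = 456 + 22284 = 22740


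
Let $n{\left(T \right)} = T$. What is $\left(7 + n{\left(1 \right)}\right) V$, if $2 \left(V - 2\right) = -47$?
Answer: $-172$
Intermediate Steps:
$V = - \frac{43}{2}$ ($V = 2 + \frac{1}{2} \left(-47\right) = 2 - \frac{47}{2} = - \frac{43}{2} \approx -21.5$)
$\left(7 + n{\left(1 \right)}\right) V = \left(7 + 1\right) \left(- \frac{43}{2}\right) = 8 \left(- \frac{43}{2}\right) = -172$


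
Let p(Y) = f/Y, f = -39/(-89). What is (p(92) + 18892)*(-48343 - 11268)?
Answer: -9221090571085/8188 ≈ -1.1262e+9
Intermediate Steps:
f = 39/89 (f = -39*(-1/89) = 39/89 ≈ 0.43820)
p(Y) = 39/(89*Y)
(p(92) + 18892)*(-48343 - 11268) = ((39/89)/92 + 18892)*(-48343 - 11268) = ((39/89)*(1/92) + 18892)*(-59611) = (39/8188 + 18892)*(-59611) = (154687735/8188)*(-59611) = -9221090571085/8188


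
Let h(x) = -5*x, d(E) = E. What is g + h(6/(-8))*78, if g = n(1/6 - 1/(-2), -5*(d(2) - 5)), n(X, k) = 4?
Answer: 593/2 ≈ 296.50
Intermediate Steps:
g = 4
g + h(6/(-8))*78 = 4 - 30/(-8)*78 = 4 - 30*(-1)/8*78 = 4 - 5*(-3/4)*78 = 4 + (15/4)*78 = 4 + 585/2 = 593/2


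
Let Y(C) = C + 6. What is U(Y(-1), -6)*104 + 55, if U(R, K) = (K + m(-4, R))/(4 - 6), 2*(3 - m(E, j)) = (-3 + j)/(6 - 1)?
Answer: 1107/5 ≈ 221.40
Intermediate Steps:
m(E, j) = 33/10 - j/10 (m(E, j) = 3 - (-3 + j)/(2*(6 - 1)) = 3 - (-3 + j)/(2*5) = 3 - (-⅗ + j/5)/2 = 3 + (3/10 - j/10) = 33/10 - j/10)
Y(C) = 6 + C
U(R, K) = -33/20 - K/2 + R/20 (U(R, K) = (K + (33/10 - R/10))/(4 - 6) = (33/10 + K - R/10)/(-2) = (33/10 + K - R/10)*(-½) = -33/20 - K/2 + R/20)
U(Y(-1), -6)*104 + 55 = (-33/20 - ½*(-6) + (6 - 1)/20)*104 + 55 = (-33/20 + 3 + (1/20)*5)*104 + 55 = (-33/20 + 3 + ¼)*104 + 55 = (8/5)*104 + 55 = 832/5 + 55 = 1107/5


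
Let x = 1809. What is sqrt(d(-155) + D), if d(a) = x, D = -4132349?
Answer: 2*I*sqrt(1032635) ≈ 2032.4*I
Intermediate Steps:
d(a) = 1809
sqrt(d(-155) + D) = sqrt(1809 - 4132349) = sqrt(-4130540) = 2*I*sqrt(1032635)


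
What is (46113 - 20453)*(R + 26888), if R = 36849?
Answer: 1635491420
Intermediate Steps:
(46113 - 20453)*(R + 26888) = (46113 - 20453)*(36849 + 26888) = 25660*63737 = 1635491420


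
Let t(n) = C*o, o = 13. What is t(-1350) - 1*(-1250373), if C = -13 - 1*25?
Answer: 1249879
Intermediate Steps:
C = -38 (C = -13 - 25 = -38)
t(n) = -494 (t(n) = -38*13 = -494)
t(-1350) - 1*(-1250373) = -494 - 1*(-1250373) = -494 + 1250373 = 1249879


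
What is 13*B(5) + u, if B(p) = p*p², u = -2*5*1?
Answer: 1615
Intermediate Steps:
u = -10 (u = -10*1 = -10)
B(p) = p³
13*B(5) + u = 13*5³ - 10 = 13*125 - 10 = 1625 - 10 = 1615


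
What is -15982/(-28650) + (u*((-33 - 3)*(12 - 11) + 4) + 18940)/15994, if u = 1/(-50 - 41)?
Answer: 18160350907/10424689275 ≈ 1.7421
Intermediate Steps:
u = -1/91 (u = 1/(-91) = -1/91 ≈ -0.010989)
-15982/(-28650) + (u*((-33 - 3)*(12 - 11) + 4) + 18940)/15994 = -15982/(-28650) + (-((-33 - 3)*(12 - 11) + 4)/91 + 18940)/15994 = -15982*(-1/28650) + (-(-36*1 + 4)/91 + 18940)*(1/15994) = 7991/14325 + (-(-36 + 4)/91 + 18940)*(1/15994) = 7991/14325 + (-1/91*(-32) + 18940)*(1/15994) = 7991/14325 + (32/91 + 18940)*(1/15994) = 7991/14325 + (1723572/91)*(1/15994) = 7991/14325 + 861786/727727 = 18160350907/10424689275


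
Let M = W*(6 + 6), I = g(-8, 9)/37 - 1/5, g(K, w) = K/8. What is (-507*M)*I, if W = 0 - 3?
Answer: -766584/185 ≈ -4143.7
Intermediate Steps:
g(K, w) = K/8 (g(K, w) = K*(1/8) = K/8)
I = -42/185 (I = ((1/8)*(-8))/37 - 1/5 = -1*1/37 - 1*1/5 = -1/37 - 1/5 = -42/185 ≈ -0.22703)
W = -3
M = -36 (M = -3*(6 + 6) = -3*12 = -36)
(-507*M)*I = -507*(-36)*(-42/185) = 18252*(-42/185) = -766584/185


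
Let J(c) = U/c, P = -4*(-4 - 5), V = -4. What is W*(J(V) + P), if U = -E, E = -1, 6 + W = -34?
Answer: -1430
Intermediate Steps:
W = -40 (W = -6 - 34 = -40)
P = 36 (P = -4*(-9) = 36)
U = 1 (U = -1*(-1) = 1)
J(c) = 1/c
W*(J(V) + P) = -40*(1/(-4) + 36) = -40*(-¼ + 36) = -40*143/4 = -1430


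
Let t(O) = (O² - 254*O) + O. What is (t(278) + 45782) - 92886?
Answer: -40154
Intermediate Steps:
t(O) = O² - 253*O
(t(278) + 45782) - 92886 = (278*(-253 + 278) + 45782) - 92886 = (278*25 + 45782) - 92886 = (6950 + 45782) - 92886 = 52732 - 92886 = -40154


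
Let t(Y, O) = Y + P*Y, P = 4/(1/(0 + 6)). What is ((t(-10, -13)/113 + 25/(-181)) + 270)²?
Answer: 29967248835225/418325209 ≈ 71636.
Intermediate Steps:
P = 24 (P = 4/(1/6) = 4/(⅙) = 4*6 = 24)
t(Y, O) = 25*Y (t(Y, O) = Y + 24*Y = 25*Y)
((t(-10, -13)/113 + 25/(-181)) + 270)² = (((25*(-10))/113 + 25/(-181)) + 270)² = ((-250*1/113 + 25*(-1/181)) + 270)² = ((-250/113 - 25/181) + 270)² = (-48075/20453 + 270)² = (5474235/20453)² = 29967248835225/418325209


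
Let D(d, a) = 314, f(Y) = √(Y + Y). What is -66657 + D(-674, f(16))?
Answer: -66343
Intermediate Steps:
f(Y) = √2*√Y (f(Y) = √(2*Y) = √2*√Y)
-66657 + D(-674, f(16)) = -66657 + 314 = -66343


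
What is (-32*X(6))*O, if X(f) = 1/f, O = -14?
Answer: 224/3 ≈ 74.667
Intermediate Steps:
(-32*X(6))*O = -32/6*(-14) = -32*⅙*(-14) = -16/3*(-14) = 224/3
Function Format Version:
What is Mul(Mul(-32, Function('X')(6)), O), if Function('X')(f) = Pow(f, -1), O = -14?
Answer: Rational(224, 3) ≈ 74.667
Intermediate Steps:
Mul(Mul(-32, Function('X')(6)), O) = Mul(Mul(-32, Pow(6, -1)), -14) = Mul(Mul(-32, Rational(1, 6)), -14) = Mul(Rational(-16, 3), -14) = Rational(224, 3)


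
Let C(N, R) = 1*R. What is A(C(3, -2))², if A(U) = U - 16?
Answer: 324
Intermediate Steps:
C(N, R) = R
A(U) = -16 + U
A(C(3, -2))² = (-16 - 2)² = (-18)² = 324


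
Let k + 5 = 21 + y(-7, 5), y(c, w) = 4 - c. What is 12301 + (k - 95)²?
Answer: 16925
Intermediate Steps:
k = 27 (k = -5 + (21 + (4 - 1*(-7))) = -5 + (21 + (4 + 7)) = -5 + (21 + 11) = -5 + 32 = 27)
12301 + (k - 95)² = 12301 + (27 - 95)² = 12301 + (-68)² = 12301 + 4624 = 16925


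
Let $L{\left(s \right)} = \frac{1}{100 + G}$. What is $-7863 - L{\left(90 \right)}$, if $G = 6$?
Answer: $- \frac{833479}{106} \approx -7863.0$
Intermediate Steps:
$L{\left(s \right)} = \frac{1}{106}$ ($L{\left(s \right)} = \frac{1}{100 + 6} = \frac{1}{106}$)
$-7863 - L{\left(90 \right)} = -7863 - \frac{1}{106} = - \frac{833479}{106}$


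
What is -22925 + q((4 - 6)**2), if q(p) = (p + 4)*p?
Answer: -22893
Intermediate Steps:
q(p) = p*(4 + p) (q(p) = (4 + p)*p = p*(4 + p))
-22925 + q((4 - 6)**2) = -22925 + (4 - 6)**2*(4 + (4 - 6)**2) = -22925 + (-2)**2*(4 + (-2)**2) = -22925 + 4*(4 + 4) = -22925 + 4*8 = -22925 + 32 = -22893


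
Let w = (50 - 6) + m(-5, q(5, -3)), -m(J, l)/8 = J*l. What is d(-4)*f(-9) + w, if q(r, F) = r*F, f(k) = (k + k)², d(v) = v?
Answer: -1852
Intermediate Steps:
f(k) = 4*k² (f(k) = (2*k)² = 4*k²)
q(r, F) = F*r
m(J, l) = -8*J*l
w = -556 (w = (50 - 6) - 8*(-5)*(-3*5) = 44 - 8*(-5)*(-15) = 44 - 600 = -556)
d(-4)*f(-9) + w = -16*(-9)² - 556 = -16*81 - 556 = -4*324 - 556 = -1296 - 556 = -1852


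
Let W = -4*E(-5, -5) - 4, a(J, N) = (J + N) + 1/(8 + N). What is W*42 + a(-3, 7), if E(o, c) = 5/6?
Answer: -4559/15 ≈ -303.93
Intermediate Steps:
E(o, c) = 5/6 (E(o, c) = 5*(1/6) = 5/6)
a(J, N) = J + N + 1/(8 + N)
W = -22/3 (W = -4*5/6 - 4 = -10/3 - 4 = -22/3 ≈ -7.3333)
W*42 + a(-3, 7) = -22/3*42 + (1 + 7**2 + 8*(-3) + 8*7 - 3*7)/(8 + 7) = -308 + (1 + 49 - 24 + 56 - 21)/15 = -308 + (1/15)*61 = -308 + 61/15 = -4559/15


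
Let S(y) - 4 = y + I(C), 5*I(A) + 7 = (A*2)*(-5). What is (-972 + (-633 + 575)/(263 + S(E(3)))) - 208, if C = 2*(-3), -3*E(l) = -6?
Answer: -824965/699 ≈ -1180.2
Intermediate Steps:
E(l) = 2 (E(l) = -1/3*(-6) = 2)
C = -6
I(A) = -7/5 - 2*A (I(A) = -7/5 + ((A*2)*(-5))/5 = -7/5 + ((2*A)*(-5))/5 = -7/5 + (-10*A)/5 = -7/5 - 2*A)
S(y) = 73/5 + y (S(y) = 4 + (y + (-7/5 - 2*(-6))) = 4 + (y + (-7/5 + 12)) = 4 + (y + 53/5) = 4 + (53/5 + y) = 73/5 + y)
(-972 + (-633 + 575)/(263 + S(E(3)))) - 208 = (-972 + (-633 + 575)/(263 + (73/5 + 2))) - 208 = (-972 - 58/(263 + 83/5)) - 208 = (-972 - 58/1398/5) - 208 = (-972 - 58*5/1398) - 208 = (-972 - 145/699) - 208 = -679573/699 - 208 = -824965/699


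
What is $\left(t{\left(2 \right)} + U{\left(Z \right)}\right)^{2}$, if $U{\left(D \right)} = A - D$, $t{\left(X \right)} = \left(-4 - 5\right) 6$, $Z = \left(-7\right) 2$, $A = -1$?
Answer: $1681$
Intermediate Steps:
$Z = -14$
$t{\left(X \right)} = -54$ ($t{\left(X \right)} = \left(-9\right) 6 = -54$)
$U{\left(D \right)} = -1 - D$
$\left(t{\left(2 \right)} + U{\left(Z \right)}\right)^{2} = \left(-54 - -13\right)^{2} = \left(-54 + \left(-1 + 14\right)\right)^{2} = \left(-54 + 13\right)^{2} = \left(-41\right)^{2} = 1681$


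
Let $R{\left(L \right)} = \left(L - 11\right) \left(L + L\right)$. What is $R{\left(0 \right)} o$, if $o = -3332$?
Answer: $0$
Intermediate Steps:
$R{\left(L \right)} = 2 L \left(-11 + L\right)$ ($R{\left(L \right)} = \left(-11 + L\right) 2 L = 2 L \left(-11 + L\right)$)
$R{\left(0 \right)} o = 2 \cdot 0 \left(-11 + 0\right) \left(-3332\right) = 2 \cdot 0 \left(-11\right) \left(-3332\right) = 0 \left(-3332\right) = 0$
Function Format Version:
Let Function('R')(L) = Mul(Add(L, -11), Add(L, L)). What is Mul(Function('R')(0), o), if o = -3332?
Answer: 0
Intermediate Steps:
Function('R')(L) = Mul(2, L, Add(-11, L)) (Function('R')(L) = Mul(Add(-11, L), Mul(2, L)) = Mul(2, L, Add(-11, L)))
Mul(Function('R')(0), o) = Mul(Mul(2, 0, Add(-11, 0)), -3332) = Mul(Mul(2, 0, -11), -3332) = Mul(0, -3332) = 0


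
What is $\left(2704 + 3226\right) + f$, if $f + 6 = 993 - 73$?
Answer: $6844$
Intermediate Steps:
$f = 914$ ($f = -6 + \left(993 - 73\right) = -6 + 920 = 914$)
$\left(2704 + 3226\right) + f = \left(2704 + 3226\right) + 914 = 5930 + 914 = 6844$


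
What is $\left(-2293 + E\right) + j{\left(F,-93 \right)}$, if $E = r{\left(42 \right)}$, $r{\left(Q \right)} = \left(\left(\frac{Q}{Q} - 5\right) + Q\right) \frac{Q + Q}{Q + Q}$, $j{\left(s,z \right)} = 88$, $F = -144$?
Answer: $-2167$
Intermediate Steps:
$r{\left(Q \right)} = -4 + Q$ ($r{\left(Q \right)} = \left(\left(1 - 5\right) + Q\right) \frac{2 Q}{2 Q} = \left(-4 + Q\right) 2 Q \frac{1}{2 Q} = \left(-4 + Q\right) 1 = -4 + Q$)
$E = 38$ ($E = -4 + 42 = 38$)
$\left(-2293 + E\right) + j{\left(F,-93 \right)} = \left(-2293 + 38\right) + 88 = -2255 + 88 = -2167$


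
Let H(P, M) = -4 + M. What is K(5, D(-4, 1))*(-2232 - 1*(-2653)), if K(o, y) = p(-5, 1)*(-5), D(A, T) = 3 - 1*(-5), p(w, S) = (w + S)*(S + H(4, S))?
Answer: -16840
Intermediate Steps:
p(w, S) = (-4 + 2*S)*(S + w) (p(w, S) = (w + S)*(S + (-4 + S)) = (S + w)*(-4 + 2*S) = (-4 + 2*S)*(S + w))
D(A, T) = 8 (D(A, T) = 3 + 5 = 8)
K(o, y) = -40 (K(o, y) = (-4*1 - 4*(-5) + 2*1² + 2*1*(-5))*(-5) = (-4 + 20 + 2*1 - 10)*(-5) = (-4 + 20 + 2 - 10)*(-5) = 8*(-5) = -40)
K(5, D(-4, 1))*(-2232 - 1*(-2653)) = -40*(-2232 - 1*(-2653)) = -40*(-2232 + 2653) = -40*421 = -16840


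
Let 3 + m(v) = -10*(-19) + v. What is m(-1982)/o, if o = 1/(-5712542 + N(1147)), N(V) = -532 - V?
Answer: 10257026695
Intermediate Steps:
m(v) = 187 + v (m(v) = -3 + (-10*(-19) + v) = -3 + (190 + v) = 187 + v)
o = -1/5714221 (o = 1/(-5712542 + (-532 - 1*1147)) = 1/(-5712542 + (-532 - 1147)) = 1/(-5712542 - 1679) = 1/(-5714221) = -1/5714221 ≈ -1.7500e-7)
m(-1982)/o = (187 - 1982)/(-1/5714221) = -1795*(-5714221) = 10257026695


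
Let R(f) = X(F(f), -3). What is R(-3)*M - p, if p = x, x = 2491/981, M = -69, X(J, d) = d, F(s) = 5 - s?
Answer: 200576/981 ≈ 204.46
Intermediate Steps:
x = 2491/981 (x = 2491*(1/981) = 2491/981 ≈ 2.5392)
R(f) = -3
p = 2491/981 ≈ 2.5392
R(-3)*M - p = -3*(-69) - 1*2491/981 = 207 - 2491/981 = 200576/981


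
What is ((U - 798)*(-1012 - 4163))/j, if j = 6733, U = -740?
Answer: 7959150/6733 ≈ 1182.1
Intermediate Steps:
((U - 798)*(-1012 - 4163))/j = ((-740 - 798)*(-1012 - 4163))/6733 = -1538*(-5175)*(1/6733) = 7959150*(1/6733) = 7959150/6733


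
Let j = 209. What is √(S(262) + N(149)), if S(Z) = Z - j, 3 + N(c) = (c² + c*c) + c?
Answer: √44601 ≈ 211.19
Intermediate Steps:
N(c) = -3 + c + 2*c² (N(c) = -3 + ((c² + c*c) + c) = -3 + ((c² + c²) + c) = -3 + (2*c² + c) = -3 + (c + 2*c²) = -3 + c + 2*c²)
S(Z) = -209 + Z (S(Z) = Z - 1*209 = Z - 209 = -209 + Z)
√(S(262) + N(149)) = √((-209 + 262) + (-3 + 149 + 2*149²)) = √(53 + (-3 + 149 + 2*22201)) = √(53 + (-3 + 149 + 44402)) = √(53 + 44548) = √44601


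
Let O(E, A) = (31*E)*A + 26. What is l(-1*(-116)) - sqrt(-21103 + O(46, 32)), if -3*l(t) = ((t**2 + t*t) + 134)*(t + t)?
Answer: -6274672/3 - sqrt(24555) ≈ -2.0917e+6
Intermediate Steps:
O(E, A) = 26 + 31*A*E (O(E, A) = 31*A*E + 26 = 26 + 31*A*E)
l(t) = -2*t*(134 + 2*t**2)/3 (l(t) = -((t**2 + t*t) + 134)*(t + t)/3 = -((t**2 + t**2) + 134)*2*t/3 = -(2*t**2 + 134)*2*t/3 = -(134 + 2*t**2)*2*t/3 = -2*t*(134 + 2*t**2)/3)
l(-1*(-116)) - sqrt(-21103 + O(46, 32)) = -4*(-1*(-116))*(67 + (-1*(-116))**2)/3 - sqrt(-21103 + (26 + 31*32*46)) = -4/3*116*(67 + 116**2) - sqrt(-21103 + (26 + 45632)) = -4/3*116*(67 + 13456) - sqrt(-21103 + 45658) = -4/3*116*13523 - sqrt(24555) = -6274672/3 - sqrt(24555)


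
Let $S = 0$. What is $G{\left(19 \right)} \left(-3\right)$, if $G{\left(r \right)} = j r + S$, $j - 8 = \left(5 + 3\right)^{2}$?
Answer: $-4104$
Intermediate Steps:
$j = 72$ ($j = 8 + \left(5 + 3\right)^{2} = 8 + 8^{2} = 8 + 64 = 72$)
$G{\left(r \right)} = 72 r$ ($G{\left(r \right)} = 72 r + 0 = 72 r$)
$G{\left(19 \right)} \left(-3\right) = 72 \cdot 19 \left(-3\right) = 1368 \left(-3\right) = -4104$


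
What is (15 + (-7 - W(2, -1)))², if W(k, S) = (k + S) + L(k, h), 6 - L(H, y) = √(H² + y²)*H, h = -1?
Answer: 21 + 4*√5 ≈ 29.944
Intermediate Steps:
L(H, y) = 6 - H*√(H² + y²) (L(H, y) = 6 - √(H² + y²)*H = 6 - H*√(H² + y²))
W(k, S) = 6 + S + k - k*√(1 + k²) (W(k, S) = (k + S) + (6 - k*√(k² + (-1)²)) = (S + k) + (6 - k*√(k² + 1)) = (S + k) + (6 - k*√(1 + k²)) = 6 + S + k - k*√(1 + k²))
(15 + (-7 - W(2, -1)))² = (15 + (-7 - (6 - 1 + 2 - 1*2*√(1 + 2²))))² = (15 + (-7 - (6 - 1 + 2 - 1*2*√(1 + 4))))² = (15 + (-7 - (6 - 1 + 2 - 1*2*√5)))² = (15 + (-7 - (6 - 1 + 2 - 2*√5)))² = (15 + (-7 - (7 - 2*√5)))² = (15 + (-7 + (-7 + 2*√5)))² = (15 + (-14 + 2*√5))² = (1 + 2*√5)²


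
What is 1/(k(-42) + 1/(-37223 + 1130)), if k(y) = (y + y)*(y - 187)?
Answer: 36093/694284947 ≈ 5.1986e-5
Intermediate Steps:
k(y) = 2*y*(-187 + y) (k(y) = (2*y)*(-187 + y) = 2*y*(-187 + y))
1/(k(-42) + 1/(-37223 + 1130)) = 1/(2*(-42)*(-187 - 42) + 1/(-37223 + 1130)) = 1/(2*(-42)*(-229) + 1/(-36093)) = 1/(19236 - 1/36093) = 1/(694284947/36093) = 36093/694284947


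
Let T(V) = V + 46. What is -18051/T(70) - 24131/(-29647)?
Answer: -532358801/3439052 ≈ -154.80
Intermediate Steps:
T(V) = 46 + V
-18051/T(70) - 24131/(-29647) = -18051/(46 + 70) - 24131/(-29647) = -18051/116 - 24131*(-1/29647) = -18051*1/116 + 24131/29647 = -18051/116 + 24131/29647 = -532358801/3439052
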